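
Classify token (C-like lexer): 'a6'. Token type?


Pattern: letter/underscore followed by alphanumerics, not a keyword
Type: IDENTIFIER


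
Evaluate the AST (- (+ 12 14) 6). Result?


Evaluate inner: (+ 12 14) = 26
Evaluate root: (- 26 6) = 20
Result: 20


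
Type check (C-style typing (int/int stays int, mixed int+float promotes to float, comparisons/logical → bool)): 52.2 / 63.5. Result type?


Operand types: float / float
Rule: mixed int/float promotes to float; int/int stays int
Result type: float


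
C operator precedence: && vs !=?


'!=' is equality (level 6); '&&' is logical AND (level 2)
Higher level binds tighter
'!=' has higher precedence than '&&'


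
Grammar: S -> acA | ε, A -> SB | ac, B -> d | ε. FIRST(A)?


Per alternative of A: FIRST(SB) = {a, d, ε}; FIRST(ac) = {a}
FIRST(A) = {a, d, ε}


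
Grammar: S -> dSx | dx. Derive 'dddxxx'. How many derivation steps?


Derivation: S => dSx => ddSxx => dddxxx
Steps: 3


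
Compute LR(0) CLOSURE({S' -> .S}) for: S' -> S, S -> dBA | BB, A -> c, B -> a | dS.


Start: S' -> .S
For each item with dot before a nonterminal B, add B -> .γ for every B-production
Closure: [S' -> .S, S -> .dBA, S -> .BB, B -> .a, B -> .dS]


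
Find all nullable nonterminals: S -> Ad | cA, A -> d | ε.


A nonterminal is nullable iff some alternative derives ε (directly, or every symbol in it is nullable)
Nullable: {A}


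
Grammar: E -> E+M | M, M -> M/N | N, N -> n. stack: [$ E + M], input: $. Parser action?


handle 'E+M' on top; lookahead ∈ FOLLOW(E) = {+, $}
Action: reduce (E -> E+M)


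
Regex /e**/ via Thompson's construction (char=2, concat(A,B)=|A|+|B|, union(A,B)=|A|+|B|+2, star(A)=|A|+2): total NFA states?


Syntax tree has 1 char leaf(s), 0 union(s), 2 star(s)
chars contribute 1×2 = 2; each union adds +2; each star adds +2
Total: 2 + 0 + 4 = 6 states


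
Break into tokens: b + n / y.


Scan left to right, longest-match per lexeme
Tokens: ID(b), OP(+), ID(n), OP(/), ID(y)


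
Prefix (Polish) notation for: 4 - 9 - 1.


left-to-right (same/higher precedence on left): tree is (- (- 4 9) 1)
Prefix: - - 4 9 1


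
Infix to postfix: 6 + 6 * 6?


* has higher precedence, evaluate 6*6 first
Postfix: 6 6 6 * +


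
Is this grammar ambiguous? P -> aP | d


right-linear, alternatives start with distinct terminals 'a' vs 'd': unique leftmost derivation
Unambiguous


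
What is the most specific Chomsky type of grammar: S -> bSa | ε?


Single nonterminal LHS, but b^n a^n is not regular
Classification: Type 2 (Context-Free)


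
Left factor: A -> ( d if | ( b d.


Common prefix: '('
Factored: A -> ( A', A' -> d if | b d


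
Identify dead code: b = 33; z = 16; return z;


b is assigned but never read
Dead: 'b = 33'


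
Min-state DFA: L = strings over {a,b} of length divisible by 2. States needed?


Track length mod 2: states 0..1, accept at 0
Minimal DFA: 2 states


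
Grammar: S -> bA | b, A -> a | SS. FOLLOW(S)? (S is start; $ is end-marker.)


$ ∈ FOLLOW(S). For each A -> αBβ: add FIRST(β)\{ε} to FOLLOW(B); if β nullable, add FOLLOW(A).
FOLLOW(S) = {$, b}


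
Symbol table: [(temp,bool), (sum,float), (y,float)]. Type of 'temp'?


Lookup 'temp' → type bool


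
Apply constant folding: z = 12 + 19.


12 + 19 = 31 at compile time
Optimized: z = 31


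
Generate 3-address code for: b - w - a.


Break into single-operator statements:
t1 = b - w
t2 = t1 - a


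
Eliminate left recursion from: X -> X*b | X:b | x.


Left-recursive alternatives: X*b, X:b; non-recursive: x
Introduce X': X -> xX', X' -> *bX' | :bX' | ε


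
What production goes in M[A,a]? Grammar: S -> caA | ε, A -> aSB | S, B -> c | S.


For [A, a]: 'a' ∈ FIRST(aSB)
Entry: A -> aSB


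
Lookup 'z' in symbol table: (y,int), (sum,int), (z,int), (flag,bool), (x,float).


Lookup 'z' → type int


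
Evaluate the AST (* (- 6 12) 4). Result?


Evaluate inner: (- 6 12) = -6
Evaluate root: (* -6 4) = -24
Result: -24


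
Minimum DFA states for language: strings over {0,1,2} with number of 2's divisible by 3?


Track (count of 2) mod 3: states 0..2, accept at 0
Minimal DFA: 3 states


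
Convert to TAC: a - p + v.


Break into single-operator statements:
t1 = a - p
t2 = t1 + v


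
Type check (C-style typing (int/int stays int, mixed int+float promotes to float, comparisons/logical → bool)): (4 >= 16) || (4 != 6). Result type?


Operand types: bool || bool
Rule: logical operators take bool operands and yield bool
Result type: bool


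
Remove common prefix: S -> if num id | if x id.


Common prefix: 'if'
Factored: S -> if S', S' -> num id | x id


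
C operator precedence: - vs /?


'/' is multiplicative (level 10); '-' is additive (level 9)
Higher level binds tighter
'/' has higher precedence than '-'


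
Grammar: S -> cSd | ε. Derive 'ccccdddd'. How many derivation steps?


Derivation: S => cSd => ccSdd => cccSddd => ccccSdddd => ccccdddd
Steps: 5


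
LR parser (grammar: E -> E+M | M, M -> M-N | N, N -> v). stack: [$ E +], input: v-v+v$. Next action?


no handle ('E+' is not any RHS); shift 'v'
Action: shift


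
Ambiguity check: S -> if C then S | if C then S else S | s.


dangling else: 'if C then if C then s else s' parses two ways
Ambiguous


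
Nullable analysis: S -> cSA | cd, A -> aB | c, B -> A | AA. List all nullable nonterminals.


A nonterminal is nullable iff some alternative derives ε (directly, or every symbol in it is nullable)
Nullable: {}


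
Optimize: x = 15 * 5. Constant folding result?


15 * 5 = 75 at compile time
Optimized: x = 75


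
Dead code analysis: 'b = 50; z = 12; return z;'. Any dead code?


b is assigned but never read
Dead: 'b = 50'


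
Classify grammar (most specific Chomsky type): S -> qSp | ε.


Single nonterminal LHS, but q^n p^n is not regular
Classification: Type 2 (Context-Free)


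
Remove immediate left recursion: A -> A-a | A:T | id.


Left-recursive alternatives: A-a, A:T; non-recursive: id
Introduce A': A -> idA', A' -> -aA' | :TA' | ε


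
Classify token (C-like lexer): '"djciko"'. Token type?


Pattern: double-quoted sequence
Type: STRING_LITERAL


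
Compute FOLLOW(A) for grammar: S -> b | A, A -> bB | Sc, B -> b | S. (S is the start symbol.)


$ ∈ FOLLOW(S). For each A -> αBβ: add FIRST(β)\{ε} to FOLLOW(B); if β nullable, add FOLLOW(A).
FOLLOW(A) = {$, c}


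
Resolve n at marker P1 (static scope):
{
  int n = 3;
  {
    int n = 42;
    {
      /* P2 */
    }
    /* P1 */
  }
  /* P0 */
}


n declared in the same block as P1
n = 42


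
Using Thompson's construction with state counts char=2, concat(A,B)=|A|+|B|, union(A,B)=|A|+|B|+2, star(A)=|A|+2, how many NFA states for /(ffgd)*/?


Syntax tree has 4 char leaf(s), 0 union(s), 1 star(s)
chars contribute 4×2 = 8; each union adds +2; each star adds +2
Total: 8 + 0 + 2 = 10 states


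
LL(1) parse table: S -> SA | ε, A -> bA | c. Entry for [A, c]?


For [A, c]: 'c' ∈ FIRST(c)
Entry: A -> c


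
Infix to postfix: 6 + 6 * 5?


* has higher precedence, evaluate 6*5 first
Postfix: 6 6 5 * +


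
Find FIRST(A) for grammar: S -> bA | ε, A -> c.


Per alternative of A: FIRST(c) = {c}
FIRST(A) = {c}


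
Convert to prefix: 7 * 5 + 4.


left-to-right (same/higher precedence on left): tree is (+ (* 7 5) 4)
Prefix: + * 7 5 4


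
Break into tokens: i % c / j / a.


Scan left to right, longest-match per lexeme
Tokens: ID(i), OP(%), ID(c), OP(/), ID(j), OP(/), ID(a)


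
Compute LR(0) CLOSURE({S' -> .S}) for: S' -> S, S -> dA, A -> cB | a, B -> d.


Start: S' -> .S
For each item with dot before a nonterminal B, add B -> .γ for every B-production
Closure: [S' -> .S, S -> .dA]


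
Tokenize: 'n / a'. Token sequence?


Scan left to right, longest-match per lexeme
Tokens: ID(n), OP(/), ID(a)


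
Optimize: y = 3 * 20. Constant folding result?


3 * 20 = 60 at compile time
Optimized: y = 60


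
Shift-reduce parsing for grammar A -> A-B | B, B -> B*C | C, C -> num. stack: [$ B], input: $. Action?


lookahead ∉ {*} so B won't extend; reduce A -> B
Action: reduce (A -> B)


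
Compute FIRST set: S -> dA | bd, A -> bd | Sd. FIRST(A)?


Per alternative of A: FIRST(bd) = {b}; FIRST(Sd) = {b, d}
FIRST(A) = {b, d}


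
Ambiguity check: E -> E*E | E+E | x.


'x*x+x' has two parse trees (no precedence encoded between * and +)
Ambiguous


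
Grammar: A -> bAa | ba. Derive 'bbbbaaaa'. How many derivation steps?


Derivation: A => bAa => bbAaa => bbbAaaa => bbbbaaaa
Steps: 4


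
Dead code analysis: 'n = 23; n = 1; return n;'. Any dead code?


first assignment to n is overwritten before any read
Dead: 'n = 23'


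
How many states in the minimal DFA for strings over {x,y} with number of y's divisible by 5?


Track (count of y) mod 5: states 0..4, accept at 0
Minimal DFA: 5 states


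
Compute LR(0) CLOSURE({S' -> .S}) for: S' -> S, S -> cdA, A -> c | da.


Start: S' -> .S
For each item with dot before a nonterminal B, add B -> .γ for every B-production
Closure: [S' -> .S, S -> .cdA]


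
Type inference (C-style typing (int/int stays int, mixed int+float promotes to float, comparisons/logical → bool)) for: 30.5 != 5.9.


Operand types: float != float
Rule: comparison yields bool
Result type: bool


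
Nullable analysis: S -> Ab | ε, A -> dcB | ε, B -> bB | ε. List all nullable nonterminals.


A nonterminal is nullable iff some alternative derives ε (directly, or every symbol in it is nullable)
Nullable: {A, B, S}


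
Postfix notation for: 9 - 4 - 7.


Left to right (same or higher precedence on left)
Postfix: 9 4 - 7 -


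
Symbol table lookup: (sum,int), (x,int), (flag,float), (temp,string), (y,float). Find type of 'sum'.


Lookup 'sum' → type int


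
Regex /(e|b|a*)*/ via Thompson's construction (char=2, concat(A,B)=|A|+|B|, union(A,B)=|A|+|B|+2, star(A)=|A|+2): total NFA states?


Syntax tree has 3 char leaf(s), 2 union(s), 2 star(s)
chars contribute 3×2 = 6; each union adds +2; each star adds +2
Total: 6 + 4 + 4 = 14 states


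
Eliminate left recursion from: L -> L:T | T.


Left-recursive alternatives: L:T; non-recursive: T
Introduce L': L -> TL', L' -> :TL' | ε


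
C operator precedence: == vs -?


'-' is additive (level 9); '==' is equality (level 6)
Higher level binds tighter
'-' has higher precedence than '=='


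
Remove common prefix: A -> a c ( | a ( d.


Common prefix: 'a'
Factored: A -> a A', A' -> c ( | ( d


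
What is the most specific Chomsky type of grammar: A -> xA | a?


Right-linear: every RHS is a terminal or a terminal followed by one nonterminal
Classification: Type 3 (Regular)


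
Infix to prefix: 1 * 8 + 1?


left-to-right (same/higher precedence on left): tree is (+ (* 1 8) 1)
Prefix: + * 1 8 1


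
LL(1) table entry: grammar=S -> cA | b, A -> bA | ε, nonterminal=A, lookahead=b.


For [A, b]: 'b' ∈ FIRST(bA)
Entry: A -> bA


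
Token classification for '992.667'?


Pattern: digits with a decimal point
Type: FLOAT_LITERAL


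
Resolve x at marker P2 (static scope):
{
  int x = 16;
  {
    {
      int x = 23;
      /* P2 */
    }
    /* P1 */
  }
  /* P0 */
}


x declared in the same block as P2
x = 23


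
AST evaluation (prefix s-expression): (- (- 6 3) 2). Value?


Evaluate inner: (- 6 3) = 3
Evaluate root: (- 3 2) = 1
Result: 1


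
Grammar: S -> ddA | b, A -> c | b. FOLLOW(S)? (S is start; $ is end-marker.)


$ ∈ FOLLOW(S). For each A -> αBβ: add FIRST(β)\{ε} to FOLLOW(B); if β nullable, add FOLLOW(A).
FOLLOW(S) = {$}


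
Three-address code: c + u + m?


Break into single-operator statements:
t1 = c + u
t2 = t1 + m


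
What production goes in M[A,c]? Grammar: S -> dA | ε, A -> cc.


For [A, c]: 'c' ∈ FIRST(cc)
Entry: A -> cc


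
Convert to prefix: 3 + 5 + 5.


left-to-right (same/higher precedence on left): tree is (+ (+ 3 5) 5)
Prefix: + + 3 5 5


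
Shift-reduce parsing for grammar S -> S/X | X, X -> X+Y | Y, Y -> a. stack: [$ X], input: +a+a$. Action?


shift '+' to continue X -> X+Y
Action: shift


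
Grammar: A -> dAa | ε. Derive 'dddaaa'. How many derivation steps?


Derivation: A => dAa => ddAaa => dddAaaa => dddaaa
Steps: 4


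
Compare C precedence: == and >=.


'>=' is relational (level 7); '==' is equality (level 6)
Higher level binds tighter
'>=' has higher precedence than '=='


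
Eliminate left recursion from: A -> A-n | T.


Left-recursive alternatives: A-n; non-recursive: T
Introduce A': A -> TA', A' -> -nA' | ε


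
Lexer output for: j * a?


Scan left to right, longest-match per lexeme
Tokens: ID(j), OP(*), ID(a)


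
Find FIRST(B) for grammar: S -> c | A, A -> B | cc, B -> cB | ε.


Per alternative of B: FIRST(cB) = {c}; FIRST(ε) = {ε}
FIRST(B) = {c, ε}


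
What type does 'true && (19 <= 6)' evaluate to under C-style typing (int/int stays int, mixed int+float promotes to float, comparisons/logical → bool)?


Operand types: bool && bool
Rule: logical operators take bool operands and yield bool
Result type: bool


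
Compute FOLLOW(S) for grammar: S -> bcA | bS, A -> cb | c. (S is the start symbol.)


$ ∈ FOLLOW(S). For each A -> αBβ: add FIRST(β)\{ε} to FOLLOW(B); if β nullable, add FOLLOW(A).
FOLLOW(S) = {$}


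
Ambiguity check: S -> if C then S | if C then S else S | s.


dangling else: 'if C then if C then s else s' parses two ways
Ambiguous


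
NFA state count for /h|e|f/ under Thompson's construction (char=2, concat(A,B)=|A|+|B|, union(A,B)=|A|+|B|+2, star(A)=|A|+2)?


Syntax tree has 3 char leaf(s), 2 union(s), 0 star(s)
chars contribute 3×2 = 6; each union adds +2; each star adds +2
Total: 6 + 4 + 0 = 10 states


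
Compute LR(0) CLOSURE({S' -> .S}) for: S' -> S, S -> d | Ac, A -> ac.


Start: S' -> .S
For each item with dot before a nonterminal B, add B -> .γ for every B-production
Closure: [S' -> .S, S -> .d, S -> .Ac, A -> .ac]


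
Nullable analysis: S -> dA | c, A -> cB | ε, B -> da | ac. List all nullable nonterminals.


A nonterminal is nullable iff some alternative derives ε (directly, or every symbol in it is nullable)
Nullable: {A}


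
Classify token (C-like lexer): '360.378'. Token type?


Pattern: digits with a decimal point
Type: FLOAT_LITERAL


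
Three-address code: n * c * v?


Break into single-operator statements:
t1 = n * c
t2 = t1 * v


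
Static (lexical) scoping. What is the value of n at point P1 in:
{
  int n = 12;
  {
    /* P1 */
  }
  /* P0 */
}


P1's block does not declare n; resolves to the enclosing declaration at depth 0
n = 12


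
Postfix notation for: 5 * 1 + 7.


Left to right (same or higher precedence on left)
Postfix: 5 1 * 7 +


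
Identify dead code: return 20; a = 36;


statement follows a return and is unreachable
Dead: 'a = 36'


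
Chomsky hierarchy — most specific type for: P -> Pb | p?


Left-linear: every RHS is a terminal or one nonterminal followed by a terminal
Classification: Type 3 (Regular)


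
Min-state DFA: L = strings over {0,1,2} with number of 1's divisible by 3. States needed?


Track (count of 1) mod 3: states 0..2, accept at 0
Minimal DFA: 3 states


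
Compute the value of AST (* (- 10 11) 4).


Evaluate inner: (- 10 11) = -1
Evaluate root: (* -1 4) = -4
Result: -4


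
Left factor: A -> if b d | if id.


Common prefix: 'if'
Factored: A -> if A', A' -> b d | id


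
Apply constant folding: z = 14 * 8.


14 * 8 = 112 at compile time
Optimized: z = 112


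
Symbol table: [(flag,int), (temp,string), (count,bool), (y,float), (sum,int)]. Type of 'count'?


Lookup 'count' → type bool


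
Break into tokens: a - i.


Scan left to right, longest-match per lexeme
Tokens: ID(a), OP(-), ID(i)


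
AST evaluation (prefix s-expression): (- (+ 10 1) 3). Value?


Evaluate inner: (+ 10 1) = 11
Evaluate root: (- 11 3) = 8
Result: 8


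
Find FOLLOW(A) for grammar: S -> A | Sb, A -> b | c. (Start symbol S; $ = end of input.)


$ ∈ FOLLOW(S). For each A -> αBβ: add FIRST(β)\{ε} to FOLLOW(B); if β nullable, add FOLLOW(A).
FOLLOW(A) = {$, b}


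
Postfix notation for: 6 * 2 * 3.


Left to right (same or higher precedence on left)
Postfix: 6 2 * 3 *


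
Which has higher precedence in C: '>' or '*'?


'*' is multiplicative (level 10); '>' is relational (level 7)
Higher level binds tighter
'*' has higher precedence than '>'


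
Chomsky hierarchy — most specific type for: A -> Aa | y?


Left-linear: every RHS is a terminal or one nonterminal followed by a terminal
Classification: Type 3 (Regular)


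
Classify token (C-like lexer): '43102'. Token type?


Pattern: digits only
Type: INTEGER_LITERAL


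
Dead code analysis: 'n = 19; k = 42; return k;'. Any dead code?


n is assigned but never read
Dead: 'n = 19'


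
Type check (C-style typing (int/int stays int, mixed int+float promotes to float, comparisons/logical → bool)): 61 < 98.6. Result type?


Operand types: int < float
Rule: comparison yields bool
Result type: bool


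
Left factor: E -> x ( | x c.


Common prefix: 'x'
Factored: E -> x E', E' -> ( | c


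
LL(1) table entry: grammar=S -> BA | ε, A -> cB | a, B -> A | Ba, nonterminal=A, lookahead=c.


For [A, c]: 'c' ∈ FIRST(cB)
Entry: A -> cB


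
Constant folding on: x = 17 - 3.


17 - 3 = 14 at compile time
Optimized: x = 14


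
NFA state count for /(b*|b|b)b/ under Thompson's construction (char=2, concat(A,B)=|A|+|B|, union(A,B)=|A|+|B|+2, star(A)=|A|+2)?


Syntax tree has 4 char leaf(s), 2 union(s), 1 star(s)
chars contribute 4×2 = 8; each union adds +2; each star adds +2
Total: 8 + 4 + 2 = 14 states


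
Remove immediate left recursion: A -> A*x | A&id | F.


Left-recursive alternatives: A*x, A&id; non-recursive: F
Introduce A': A -> FA', A' -> *xA' | &idA' | ε


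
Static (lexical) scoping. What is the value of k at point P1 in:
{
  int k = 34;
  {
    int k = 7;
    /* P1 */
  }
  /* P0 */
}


k declared in the same block as P1
k = 7


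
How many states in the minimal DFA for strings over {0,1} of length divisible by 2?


Track length mod 2: states 0..1, accept at 0
Minimal DFA: 2 states


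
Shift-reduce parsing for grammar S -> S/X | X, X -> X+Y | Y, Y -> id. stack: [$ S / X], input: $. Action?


handle 'S/X' on top; lookahead ∈ FOLLOW(S) = {/, $}
Action: reduce (S -> S/X)


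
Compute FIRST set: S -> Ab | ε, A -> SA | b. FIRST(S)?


Per alternative of S: FIRST(Ab) = {b}; FIRST(ε) = {ε}
FIRST(S) = {b, ε}


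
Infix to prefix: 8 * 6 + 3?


left-to-right (same/higher precedence on left): tree is (+ (* 8 6) 3)
Prefix: + * 8 6 3


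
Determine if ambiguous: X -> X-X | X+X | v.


'v-v+v' has two parse trees (no precedence encoded between - and +)
Ambiguous


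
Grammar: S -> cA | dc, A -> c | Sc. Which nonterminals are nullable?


A nonterminal is nullable iff some alternative derives ε (directly, or every symbol in it is nullable)
Nullable: {}


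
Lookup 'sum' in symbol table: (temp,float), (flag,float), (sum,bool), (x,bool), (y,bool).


Lookup 'sum' → type bool


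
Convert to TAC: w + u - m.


Break into single-operator statements:
t1 = w + u
t2 = t1 - m


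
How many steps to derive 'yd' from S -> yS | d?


Derivation: S => yS => yd
Steps: 2


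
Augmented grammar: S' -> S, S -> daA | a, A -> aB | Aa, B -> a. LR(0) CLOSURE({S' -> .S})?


Start: S' -> .S
For each item with dot before a nonterminal B, add B -> .γ for every B-production
Closure: [S' -> .S, S -> .daA, S -> .a]


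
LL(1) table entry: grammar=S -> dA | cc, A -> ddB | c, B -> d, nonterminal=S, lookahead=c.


For [S, c]: 'c' ∈ FIRST(cc)
Entry: S -> cc


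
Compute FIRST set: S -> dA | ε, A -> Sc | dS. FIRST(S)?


Per alternative of S: FIRST(dA) = {d}; FIRST(ε) = {ε}
FIRST(S) = {d, ε}


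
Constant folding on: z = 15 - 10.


15 - 10 = 5 at compile time
Optimized: z = 5


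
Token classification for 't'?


Pattern: letter/underscore followed by alphanumerics, not a keyword
Type: IDENTIFIER


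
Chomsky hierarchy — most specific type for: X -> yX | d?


Right-linear: every RHS is a terminal or a terminal followed by one nonterminal
Classification: Type 3 (Regular)


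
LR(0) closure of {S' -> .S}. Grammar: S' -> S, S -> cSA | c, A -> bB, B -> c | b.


Start: S' -> .S
For each item with dot before a nonterminal B, add B -> .γ for every B-production
Closure: [S' -> .S, S -> .cSA, S -> .c]


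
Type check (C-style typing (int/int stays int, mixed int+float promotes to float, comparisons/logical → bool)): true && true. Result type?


Operand types: bool && bool
Rule: logical operators take bool operands and yield bool
Result type: bool


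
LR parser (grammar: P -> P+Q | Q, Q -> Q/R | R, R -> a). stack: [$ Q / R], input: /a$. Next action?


handle 'Q/R' on top
Action: reduce (Q -> Q/R)


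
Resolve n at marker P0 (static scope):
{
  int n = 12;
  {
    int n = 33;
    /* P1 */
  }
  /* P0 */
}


n declared in the same block as P0
n = 12


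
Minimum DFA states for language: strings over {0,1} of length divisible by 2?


Track length mod 2: states 0..1, accept at 0
Minimal DFA: 2 states


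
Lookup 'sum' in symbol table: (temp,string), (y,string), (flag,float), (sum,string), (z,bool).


Lookup 'sum' → type string


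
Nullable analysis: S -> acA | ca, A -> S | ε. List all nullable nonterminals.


A nonterminal is nullable iff some alternative derives ε (directly, or every symbol in it is nullable)
Nullable: {A}


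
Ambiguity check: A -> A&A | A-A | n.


'n&n-n' has two parse trees (no precedence encoded between & and -)
Ambiguous


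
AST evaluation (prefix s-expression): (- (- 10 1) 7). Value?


Evaluate inner: (- 10 1) = 9
Evaluate root: (- 9 7) = 2
Result: 2


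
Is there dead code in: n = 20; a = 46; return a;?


n is assigned but never read
Dead: 'n = 20'


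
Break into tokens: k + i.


Scan left to right, longest-match per lexeme
Tokens: ID(k), OP(+), ID(i)


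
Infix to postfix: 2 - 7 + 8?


Left to right (same or higher precedence on left)
Postfix: 2 7 - 8 +


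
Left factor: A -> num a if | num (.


Common prefix: 'num'
Factored: A -> num A', A' -> a if | (


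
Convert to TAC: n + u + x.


Break into single-operator statements:
t1 = n + u
t2 = t1 + x


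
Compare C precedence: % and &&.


'%' is multiplicative (level 10); '&&' is logical AND (level 2)
Higher level binds tighter
'%' has higher precedence than '&&'


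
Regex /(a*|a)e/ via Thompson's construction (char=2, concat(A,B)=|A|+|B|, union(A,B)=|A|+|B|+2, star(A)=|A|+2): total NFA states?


Syntax tree has 3 char leaf(s), 1 union(s), 1 star(s)
chars contribute 3×2 = 6; each union adds +2; each star adds +2
Total: 6 + 2 + 2 = 10 states


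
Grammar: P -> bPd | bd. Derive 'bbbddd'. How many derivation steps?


Derivation: P => bPd => bbPdd => bbbddd
Steps: 3


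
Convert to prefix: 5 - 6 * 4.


'*' binds tighter: tree is (- 5 (* 6 4))
Prefix: - 5 * 6 4


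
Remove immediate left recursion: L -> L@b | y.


Left-recursive alternatives: L@b; non-recursive: y
Introduce L': L -> yL', L' -> @bL' | ε


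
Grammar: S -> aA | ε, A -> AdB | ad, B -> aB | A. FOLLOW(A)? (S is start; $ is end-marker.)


$ ∈ FOLLOW(S). For each A -> αBβ: add FIRST(β)\{ε} to FOLLOW(B); if β nullable, add FOLLOW(A).
FOLLOW(A) = {$, d}


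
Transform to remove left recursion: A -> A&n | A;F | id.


Left-recursive alternatives: A&n, A;F; non-recursive: id
Introduce A': A -> idA', A' -> &nA' | ;FA' | ε


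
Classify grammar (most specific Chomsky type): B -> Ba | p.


Left-linear: every RHS is a terminal or one nonterminal followed by a terminal
Classification: Type 3 (Regular)


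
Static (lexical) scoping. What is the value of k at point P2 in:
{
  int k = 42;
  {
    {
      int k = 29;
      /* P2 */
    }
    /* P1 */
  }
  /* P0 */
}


k declared in the same block as P2
k = 29


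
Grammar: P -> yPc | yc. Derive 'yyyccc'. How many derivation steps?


Derivation: P => yPc => yyPcc => yyyccc
Steps: 3


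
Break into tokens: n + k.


Scan left to right, longest-match per lexeme
Tokens: ID(n), OP(+), ID(k)


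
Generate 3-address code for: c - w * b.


Break into single-operator statements:
t1 = w * b
t2 = c - t1


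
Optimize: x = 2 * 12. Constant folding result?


2 * 12 = 24 at compile time
Optimized: x = 24


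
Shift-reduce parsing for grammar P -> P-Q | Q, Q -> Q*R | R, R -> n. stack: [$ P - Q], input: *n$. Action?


'*' can extend Q; shift to build Q -> Q*R
Action: shift


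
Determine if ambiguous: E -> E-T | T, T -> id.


precedence layered via separate nonterminal T: deterministic
Unambiguous


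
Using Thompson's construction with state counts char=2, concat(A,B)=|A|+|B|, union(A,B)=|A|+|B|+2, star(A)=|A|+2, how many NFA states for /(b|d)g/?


Syntax tree has 3 char leaf(s), 1 union(s), 0 star(s)
chars contribute 3×2 = 6; each union adds +2; each star adds +2
Total: 6 + 2 + 0 = 8 states


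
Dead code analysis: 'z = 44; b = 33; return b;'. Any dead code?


z is assigned but never read
Dead: 'z = 44'


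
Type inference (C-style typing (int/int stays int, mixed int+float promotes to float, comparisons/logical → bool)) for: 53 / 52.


Operand types: int / int
Rule: mixed int/float promotes to float; int/int stays int
Result type: int


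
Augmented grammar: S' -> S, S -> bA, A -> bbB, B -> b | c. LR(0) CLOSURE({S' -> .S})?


Start: S' -> .S
For each item with dot before a nonterminal B, add B -> .γ for every B-production
Closure: [S' -> .S, S -> .bA]


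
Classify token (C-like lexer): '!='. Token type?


Pattern: operator symbol
Type: OPERATOR


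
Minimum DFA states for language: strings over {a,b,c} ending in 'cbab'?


Track the longest suffix of input matching a prefix of 'cbab': 5 classes (prefixes of length 0..4)
Minimal DFA: 5 states


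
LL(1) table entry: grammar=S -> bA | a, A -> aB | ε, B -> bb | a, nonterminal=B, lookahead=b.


For [B, b]: 'b' ∈ FIRST(bb)
Entry: B -> bb


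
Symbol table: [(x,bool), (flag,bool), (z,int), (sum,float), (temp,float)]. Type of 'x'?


Lookup 'x' → type bool


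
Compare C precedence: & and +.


'+' is additive (level 9); '&' is bitwise AND (level 5)
Higher level binds tighter
'+' has higher precedence than '&'


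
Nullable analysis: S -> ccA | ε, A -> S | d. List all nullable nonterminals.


A nonterminal is nullable iff some alternative derives ε (directly, or every symbol in it is nullable)
Nullable: {A, S}


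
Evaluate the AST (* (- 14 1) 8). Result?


Evaluate inner: (- 14 1) = 13
Evaluate root: (* 13 8) = 104
Result: 104


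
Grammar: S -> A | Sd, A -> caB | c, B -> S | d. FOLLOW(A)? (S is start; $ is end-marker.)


$ ∈ FOLLOW(S). For each A -> αBβ: add FIRST(β)\{ε} to FOLLOW(B); if β nullable, add FOLLOW(A).
FOLLOW(A) = {$, d}


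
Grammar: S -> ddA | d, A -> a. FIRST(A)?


Per alternative of A: FIRST(a) = {a}
FIRST(A) = {a}


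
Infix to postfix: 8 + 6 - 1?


Left to right (same or higher precedence on left)
Postfix: 8 6 + 1 -


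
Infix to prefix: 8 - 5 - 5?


left-to-right (same/higher precedence on left): tree is (- (- 8 5) 5)
Prefix: - - 8 5 5


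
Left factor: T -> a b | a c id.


Common prefix: 'a'
Factored: T -> a T', T' -> b | c id


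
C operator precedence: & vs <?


'<' is relational (level 7); '&' is bitwise AND (level 5)
Higher level binds tighter
'<' has higher precedence than '&'


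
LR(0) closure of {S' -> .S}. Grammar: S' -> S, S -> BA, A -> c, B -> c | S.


Start: S' -> .S
For each item with dot before a nonterminal B, add B -> .γ for every B-production
Closure: [S' -> .S, S -> .BA, B -> .c, B -> .S]


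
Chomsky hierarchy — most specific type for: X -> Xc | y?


Left-linear: every RHS is a terminal or one nonterminal followed by a terminal
Classification: Type 3 (Regular)


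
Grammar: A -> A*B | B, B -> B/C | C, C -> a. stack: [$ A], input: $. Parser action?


start symbol A on stack, input exhausted
Action: accept


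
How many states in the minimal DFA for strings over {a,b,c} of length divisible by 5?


Track length mod 5: states 0..4, accept at 0
Minimal DFA: 5 states


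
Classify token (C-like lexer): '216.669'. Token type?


Pattern: digits with a decimal point
Type: FLOAT_LITERAL


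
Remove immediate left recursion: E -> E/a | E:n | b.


Left-recursive alternatives: E/a, E:n; non-recursive: b
Introduce E': E -> bE', E' -> /aE' | :nE' | ε


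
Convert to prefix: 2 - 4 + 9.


left-to-right (same/higher precedence on left): tree is (+ (- 2 4) 9)
Prefix: + - 2 4 9


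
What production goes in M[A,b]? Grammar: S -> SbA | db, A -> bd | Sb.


For [A, b]: 'b' ∈ FIRST(bd)
Entry: A -> bd


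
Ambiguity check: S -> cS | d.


right-linear, alternatives start with distinct terminals 'c' vs 'd': unique leftmost derivation
Unambiguous


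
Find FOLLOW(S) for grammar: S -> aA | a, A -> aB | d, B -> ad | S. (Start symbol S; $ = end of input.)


$ ∈ FOLLOW(S). For each A -> αBβ: add FIRST(β)\{ε} to FOLLOW(B); if β nullable, add FOLLOW(A).
FOLLOW(S) = {$}


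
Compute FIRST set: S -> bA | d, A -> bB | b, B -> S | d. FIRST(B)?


Per alternative of B: FIRST(S) = {b, d}; FIRST(d) = {d}
FIRST(B) = {b, d}


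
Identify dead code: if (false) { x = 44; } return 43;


condition is constant false, so the whole block is unreachable
Dead: 'if (false) { x = 44; }'


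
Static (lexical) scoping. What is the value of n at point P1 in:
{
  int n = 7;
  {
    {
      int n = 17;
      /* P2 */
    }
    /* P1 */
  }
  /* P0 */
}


P1's block does not declare n; resolves to the enclosing declaration at depth 0
n = 7


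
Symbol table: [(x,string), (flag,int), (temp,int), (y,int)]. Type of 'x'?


Lookup 'x' → type string


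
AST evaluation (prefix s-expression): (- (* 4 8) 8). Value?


Evaluate inner: (* 4 8) = 32
Evaluate root: (- 32 8) = 24
Result: 24


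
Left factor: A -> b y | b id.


Common prefix: 'b'
Factored: A -> b A', A' -> y | id


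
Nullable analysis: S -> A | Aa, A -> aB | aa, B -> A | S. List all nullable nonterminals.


A nonterminal is nullable iff some alternative derives ε (directly, or every symbol in it is nullable)
Nullable: {}


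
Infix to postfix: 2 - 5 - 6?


Left to right (same or higher precedence on left)
Postfix: 2 5 - 6 -


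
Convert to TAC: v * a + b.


Break into single-operator statements:
t1 = v * a
t2 = t1 + b


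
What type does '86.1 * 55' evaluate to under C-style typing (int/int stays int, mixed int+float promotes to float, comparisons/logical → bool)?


Operand types: float * int
Rule: mixed int/float promotes to float; int/int stays int
Result type: float


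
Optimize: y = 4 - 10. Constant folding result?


4 - 10 = -6 at compile time
Optimized: y = -6


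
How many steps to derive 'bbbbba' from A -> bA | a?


Derivation: A => bA => bbA => bbbA => bbbbA => bbbbbA => bbbbba
Steps: 6


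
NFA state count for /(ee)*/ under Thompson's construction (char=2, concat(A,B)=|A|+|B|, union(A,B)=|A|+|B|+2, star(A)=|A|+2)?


Syntax tree has 2 char leaf(s), 0 union(s), 1 star(s)
chars contribute 2×2 = 4; each union adds +2; each star adds +2
Total: 4 + 0 + 2 = 6 states


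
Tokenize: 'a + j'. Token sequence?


Scan left to right, longest-match per lexeme
Tokens: ID(a), OP(+), ID(j)


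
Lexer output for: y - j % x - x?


Scan left to right, longest-match per lexeme
Tokens: ID(y), OP(-), ID(j), OP(%), ID(x), OP(-), ID(x)


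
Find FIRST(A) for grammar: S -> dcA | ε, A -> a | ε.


Per alternative of A: FIRST(a) = {a}; FIRST(ε) = {ε}
FIRST(A) = {a, ε}


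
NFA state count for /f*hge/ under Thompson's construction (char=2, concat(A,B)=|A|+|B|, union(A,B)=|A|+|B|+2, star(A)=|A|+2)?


Syntax tree has 4 char leaf(s), 0 union(s), 1 star(s)
chars contribute 4×2 = 8; each union adds +2; each star adds +2
Total: 8 + 0 + 2 = 10 states


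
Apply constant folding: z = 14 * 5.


14 * 5 = 70 at compile time
Optimized: z = 70


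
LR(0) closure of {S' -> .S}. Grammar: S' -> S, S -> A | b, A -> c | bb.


Start: S' -> .S
For each item with dot before a nonterminal B, add B -> .γ for every B-production
Closure: [S' -> .S, S -> .A, S -> .b, A -> .c, A -> .bb]


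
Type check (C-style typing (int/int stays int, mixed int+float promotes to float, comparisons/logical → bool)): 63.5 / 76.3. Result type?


Operand types: float / float
Rule: mixed int/float promotes to float; int/int stays int
Result type: float


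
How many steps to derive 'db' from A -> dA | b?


Derivation: A => dA => db
Steps: 2


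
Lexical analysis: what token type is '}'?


Pattern: delimiter/punctuation
Type: PUNCTUATION


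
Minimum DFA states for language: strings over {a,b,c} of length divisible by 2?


Track length mod 2: states 0..1, accept at 0
Minimal DFA: 2 states


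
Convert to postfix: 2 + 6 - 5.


Left to right (same or higher precedence on left)
Postfix: 2 6 + 5 -


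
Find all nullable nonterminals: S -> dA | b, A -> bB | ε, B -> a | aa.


A nonterminal is nullable iff some alternative derives ε (directly, or every symbol in it is nullable)
Nullable: {A}


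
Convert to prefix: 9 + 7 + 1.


left-to-right (same/higher precedence on left): tree is (+ (+ 9 7) 1)
Prefix: + + 9 7 1


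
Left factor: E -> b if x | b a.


Common prefix: 'b'
Factored: E -> b E', E' -> if x | a


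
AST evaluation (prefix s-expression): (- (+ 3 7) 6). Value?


Evaluate inner: (+ 3 7) = 10
Evaluate root: (- 10 6) = 4
Result: 4


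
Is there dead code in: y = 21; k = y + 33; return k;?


y is read by k's definition; k is returned
No dead code


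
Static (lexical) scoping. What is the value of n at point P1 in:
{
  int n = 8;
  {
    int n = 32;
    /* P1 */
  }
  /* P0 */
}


n declared in the same block as P1
n = 32


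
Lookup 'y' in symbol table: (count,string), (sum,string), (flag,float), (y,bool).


Lookup 'y' → type bool


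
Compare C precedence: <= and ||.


'<=' is relational (level 7); '||' is logical OR (level 1)
Higher level binds tighter
'<=' has higher precedence than '||'


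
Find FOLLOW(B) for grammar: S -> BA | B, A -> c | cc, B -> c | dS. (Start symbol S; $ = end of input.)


$ ∈ FOLLOW(S). For each A -> αBβ: add FIRST(β)\{ε} to FOLLOW(B); if β nullable, add FOLLOW(A).
FOLLOW(B) = {$, c}


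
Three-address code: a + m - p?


Break into single-operator statements:
t1 = a + m
t2 = t1 - p


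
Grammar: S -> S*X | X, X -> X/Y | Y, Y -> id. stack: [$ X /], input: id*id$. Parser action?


no handle; shift 'id'
Action: shift


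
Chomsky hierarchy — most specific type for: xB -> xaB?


LHS has context (more than one symbol) and |LHS| ≤ |RHS|
Classification: Type 1 (Context-Sensitive)


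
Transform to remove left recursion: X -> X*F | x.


Left-recursive alternatives: X*F; non-recursive: x
Introduce X': X -> xX', X' -> *FX' | ε


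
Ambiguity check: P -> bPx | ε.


balanced b^n…x^n: each string has a unique parse
Unambiguous


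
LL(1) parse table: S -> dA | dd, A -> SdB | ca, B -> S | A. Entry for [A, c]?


For [A, c]: 'c' ∈ FIRST(ca)
Entry: A -> ca


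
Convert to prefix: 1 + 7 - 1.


left-to-right (same/higher precedence on left): tree is (- (+ 1 7) 1)
Prefix: - + 1 7 1


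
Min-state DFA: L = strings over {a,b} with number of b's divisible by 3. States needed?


Track (count of b) mod 3: states 0..2, accept at 0
Minimal DFA: 3 states


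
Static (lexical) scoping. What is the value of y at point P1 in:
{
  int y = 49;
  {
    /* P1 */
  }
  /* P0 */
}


P1's block does not declare y; resolves to the enclosing declaration at depth 0
y = 49


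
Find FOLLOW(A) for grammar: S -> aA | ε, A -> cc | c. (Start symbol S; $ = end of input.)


$ ∈ FOLLOW(S). For each A -> αBβ: add FIRST(β)\{ε} to FOLLOW(B); if β nullable, add FOLLOW(A).
FOLLOW(A) = {$}


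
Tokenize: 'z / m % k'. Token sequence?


Scan left to right, longest-match per lexeme
Tokens: ID(z), OP(/), ID(m), OP(%), ID(k)


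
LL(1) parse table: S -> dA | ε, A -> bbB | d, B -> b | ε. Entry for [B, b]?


For [B, b]: 'b' ∈ FIRST(b)
Entry: B -> b


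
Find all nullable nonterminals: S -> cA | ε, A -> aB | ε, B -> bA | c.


A nonterminal is nullable iff some alternative derives ε (directly, or every symbol in it is nullable)
Nullable: {A, S}


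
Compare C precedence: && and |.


'|' is bitwise OR (level 3); '&&' is logical AND (level 2)
Higher level binds tighter
'|' has higher precedence than '&&'


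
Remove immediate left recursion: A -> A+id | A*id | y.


Left-recursive alternatives: A+id, A*id; non-recursive: y
Introduce A': A -> yA', A' -> +idA' | *idA' | ε


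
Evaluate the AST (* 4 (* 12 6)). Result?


Evaluate inner: (* 12 6) = 72
Evaluate root: (* 4 72) = 288
Result: 288


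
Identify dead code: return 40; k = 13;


statement follows a return and is unreachable
Dead: 'k = 13'


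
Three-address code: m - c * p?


Break into single-operator statements:
t1 = c * p
t2 = m - t1


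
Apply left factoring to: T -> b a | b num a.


Common prefix: 'b'
Factored: T -> b T', T' -> a | num a


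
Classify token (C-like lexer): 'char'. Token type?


Pattern: reserved word
Type: KEYWORD


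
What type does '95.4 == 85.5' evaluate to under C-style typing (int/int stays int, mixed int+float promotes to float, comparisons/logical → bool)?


Operand types: float == float
Rule: comparison yields bool
Result type: bool


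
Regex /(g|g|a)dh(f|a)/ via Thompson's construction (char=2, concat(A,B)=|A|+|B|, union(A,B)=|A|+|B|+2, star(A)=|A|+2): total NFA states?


Syntax tree has 7 char leaf(s), 3 union(s), 0 star(s)
chars contribute 7×2 = 14; each union adds +2; each star adds +2
Total: 14 + 6 + 0 = 20 states


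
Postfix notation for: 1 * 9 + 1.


Left to right (same or higher precedence on left)
Postfix: 1 9 * 1 +


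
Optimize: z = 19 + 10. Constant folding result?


19 + 10 = 29 at compile time
Optimized: z = 29


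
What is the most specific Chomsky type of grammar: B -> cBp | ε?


Single nonterminal LHS, but c^n p^n is not regular
Classification: Type 2 (Context-Free)


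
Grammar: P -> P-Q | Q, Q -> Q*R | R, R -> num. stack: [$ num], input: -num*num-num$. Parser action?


'num' on top is the handle for R -> num
Action: reduce (R -> num)


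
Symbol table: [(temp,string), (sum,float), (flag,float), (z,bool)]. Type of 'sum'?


Lookup 'sum' → type float


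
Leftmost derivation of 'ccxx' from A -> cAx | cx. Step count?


Derivation: A => cAx => ccxx
Steps: 2


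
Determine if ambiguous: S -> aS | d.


right-linear, alternatives start with distinct terminals 'a' vs 'd': unique leftmost derivation
Unambiguous
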